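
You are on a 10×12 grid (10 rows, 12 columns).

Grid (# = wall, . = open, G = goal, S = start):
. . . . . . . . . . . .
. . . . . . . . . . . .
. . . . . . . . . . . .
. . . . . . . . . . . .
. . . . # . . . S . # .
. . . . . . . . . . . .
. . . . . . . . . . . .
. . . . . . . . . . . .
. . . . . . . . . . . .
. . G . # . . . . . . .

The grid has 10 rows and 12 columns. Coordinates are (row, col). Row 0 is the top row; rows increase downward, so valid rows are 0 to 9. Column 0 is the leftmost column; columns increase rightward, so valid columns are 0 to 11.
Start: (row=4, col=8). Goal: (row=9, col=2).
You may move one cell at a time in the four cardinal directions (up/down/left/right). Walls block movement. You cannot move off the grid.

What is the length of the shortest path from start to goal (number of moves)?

BFS from (row=4, col=8) until reaching (row=9, col=2):
  Distance 0: (row=4, col=8)
  Distance 1: (row=3, col=8), (row=4, col=7), (row=4, col=9), (row=5, col=8)
  Distance 2: (row=2, col=8), (row=3, col=7), (row=3, col=9), (row=4, col=6), (row=5, col=7), (row=5, col=9), (row=6, col=8)
  Distance 3: (row=1, col=8), (row=2, col=7), (row=2, col=9), (row=3, col=6), (row=3, col=10), (row=4, col=5), (row=5, col=6), (row=5, col=10), (row=6, col=7), (row=6, col=9), (row=7, col=8)
  Distance 4: (row=0, col=8), (row=1, col=7), (row=1, col=9), (row=2, col=6), (row=2, col=10), (row=3, col=5), (row=3, col=11), (row=5, col=5), (row=5, col=11), (row=6, col=6), (row=6, col=10), (row=7, col=7), (row=7, col=9), (row=8, col=8)
  Distance 5: (row=0, col=7), (row=0, col=9), (row=1, col=6), (row=1, col=10), (row=2, col=5), (row=2, col=11), (row=3, col=4), (row=4, col=11), (row=5, col=4), (row=6, col=5), (row=6, col=11), (row=7, col=6), (row=7, col=10), (row=8, col=7), (row=8, col=9), (row=9, col=8)
  Distance 6: (row=0, col=6), (row=0, col=10), (row=1, col=5), (row=1, col=11), (row=2, col=4), (row=3, col=3), (row=5, col=3), (row=6, col=4), (row=7, col=5), (row=7, col=11), (row=8, col=6), (row=8, col=10), (row=9, col=7), (row=9, col=9)
  Distance 7: (row=0, col=5), (row=0, col=11), (row=1, col=4), (row=2, col=3), (row=3, col=2), (row=4, col=3), (row=5, col=2), (row=6, col=3), (row=7, col=4), (row=8, col=5), (row=8, col=11), (row=9, col=6), (row=9, col=10)
  Distance 8: (row=0, col=4), (row=1, col=3), (row=2, col=2), (row=3, col=1), (row=4, col=2), (row=5, col=1), (row=6, col=2), (row=7, col=3), (row=8, col=4), (row=9, col=5), (row=9, col=11)
  Distance 9: (row=0, col=3), (row=1, col=2), (row=2, col=1), (row=3, col=0), (row=4, col=1), (row=5, col=0), (row=6, col=1), (row=7, col=2), (row=8, col=3)
  Distance 10: (row=0, col=2), (row=1, col=1), (row=2, col=0), (row=4, col=0), (row=6, col=0), (row=7, col=1), (row=8, col=2), (row=9, col=3)
  Distance 11: (row=0, col=1), (row=1, col=0), (row=7, col=0), (row=8, col=1), (row=9, col=2)  <- goal reached here
One shortest path (11 moves): (row=4, col=8) -> (row=4, col=7) -> (row=4, col=6) -> (row=4, col=5) -> (row=5, col=5) -> (row=5, col=4) -> (row=5, col=3) -> (row=5, col=2) -> (row=6, col=2) -> (row=7, col=2) -> (row=8, col=2) -> (row=9, col=2)

Answer: Shortest path length: 11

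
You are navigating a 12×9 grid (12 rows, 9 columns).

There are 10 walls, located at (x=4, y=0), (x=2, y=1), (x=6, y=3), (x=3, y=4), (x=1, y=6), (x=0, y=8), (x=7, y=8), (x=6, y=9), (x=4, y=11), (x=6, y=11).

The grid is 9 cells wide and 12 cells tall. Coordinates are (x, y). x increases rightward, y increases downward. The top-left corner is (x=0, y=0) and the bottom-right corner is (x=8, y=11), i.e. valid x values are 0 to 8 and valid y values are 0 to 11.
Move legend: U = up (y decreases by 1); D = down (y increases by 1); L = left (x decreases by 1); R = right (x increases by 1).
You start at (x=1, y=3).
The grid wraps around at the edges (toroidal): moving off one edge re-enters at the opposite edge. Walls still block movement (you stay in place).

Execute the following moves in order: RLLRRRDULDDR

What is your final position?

Answer: Final position: (x=2, y=4)

Derivation:
Start: (x=1, y=3)
  R (right): (x=1, y=3) -> (x=2, y=3)
  L (left): (x=2, y=3) -> (x=1, y=3)
  L (left): (x=1, y=3) -> (x=0, y=3)
  R (right): (x=0, y=3) -> (x=1, y=3)
  R (right): (x=1, y=3) -> (x=2, y=3)
  R (right): (x=2, y=3) -> (x=3, y=3)
  D (down): blocked, stay at (x=3, y=3)
  U (up): (x=3, y=3) -> (x=3, y=2)
  L (left): (x=3, y=2) -> (x=2, y=2)
  D (down): (x=2, y=2) -> (x=2, y=3)
  D (down): (x=2, y=3) -> (x=2, y=4)
  R (right): blocked, stay at (x=2, y=4)
Final: (x=2, y=4)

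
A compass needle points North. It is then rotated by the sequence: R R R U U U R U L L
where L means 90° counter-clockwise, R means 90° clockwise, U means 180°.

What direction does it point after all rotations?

Answer: Final heading: South

Derivation:
Start: North
  R (right (90° clockwise)) -> East
  R (right (90° clockwise)) -> South
  R (right (90° clockwise)) -> West
  U (U-turn (180°)) -> East
  U (U-turn (180°)) -> West
  U (U-turn (180°)) -> East
  R (right (90° clockwise)) -> South
  U (U-turn (180°)) -> North
  L (left (90° counter-clockwise)) -> West
  L (left (90° counter-clockwise)) -> South
Final: South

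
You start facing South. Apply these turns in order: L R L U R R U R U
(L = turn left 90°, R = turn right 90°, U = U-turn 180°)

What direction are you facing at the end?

Answer: Final heading: South

Derivation:
Start: South
  L (left (90° counter-clockwise)) -> East
  R (right (90° clockwise)) -> South
  L (left (90° counter-clockwise)) -> East
  U (U-turn (180°)) -> West
  R (right (90° clockwise)) -> North
  R (right (90° clockwise)) -> East
  U (U-turn (180°)) -> West
  R (right (90° clockwise)) -> North
  U (U-turn (180°)) -> South
Final: South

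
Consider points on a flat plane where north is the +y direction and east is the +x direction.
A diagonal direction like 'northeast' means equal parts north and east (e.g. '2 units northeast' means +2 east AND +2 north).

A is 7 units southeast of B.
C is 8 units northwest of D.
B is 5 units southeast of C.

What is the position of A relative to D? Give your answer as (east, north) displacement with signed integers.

Answer: A is at (east=4, north=-4) relative to D.

Derivation:
Place D at the origin (east=0, north=0).
  C is 8 units northwest of D: delta (east=-8, north=+8); C at (east=-8, north=8).
  B is 5 units southeast of C: delta (east=+5, north=-5); B at (east=-3, north=3).
  A is 7 units southeast of B: delta (east=+7, north=-7); A at (east=4, north=-4).
Therefore A relative to D: (east=4, north=-4).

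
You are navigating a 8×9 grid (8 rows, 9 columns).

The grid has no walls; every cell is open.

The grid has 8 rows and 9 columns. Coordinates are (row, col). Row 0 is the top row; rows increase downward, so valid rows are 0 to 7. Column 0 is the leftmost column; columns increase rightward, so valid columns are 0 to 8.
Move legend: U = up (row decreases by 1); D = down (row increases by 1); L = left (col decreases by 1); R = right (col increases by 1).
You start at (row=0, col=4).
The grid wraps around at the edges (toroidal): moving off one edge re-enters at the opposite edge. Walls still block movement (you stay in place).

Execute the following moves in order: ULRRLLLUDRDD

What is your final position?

Answer: Final position: (row=1, col=3)

Derivation:
Start: (row=0, col=4)
  U (up): (row=0, col=4) -> (row=7, col=4)
  L (left): (row=7, col=4) -> (row=7, col=3)
  R (right): (row=7, col=3) -> (row=7, col=4)
  R (right): (row=7, col=4) -> (row=7, col=5)
  L (left): (row=7, col=5) -> (row=7, col=4)
  L (left): (row=7, col=4) -> (row=7, col=3)
  L (left): (row=7, col=3) -> (row=7, col=2)
  U (up): (row=7, col=2) -> (row=6, col=2)
  D (down): (row=6, col=2) -> (row=7, col=2)
  R (right): (row=7, col=2) -> (row=7, col=3)
  D (down): (row=7, col=3) -> (row=0, col=3)
  D (down): (row=0, col=3) -> (row=1, col=3)
Final: (row=1, col=3)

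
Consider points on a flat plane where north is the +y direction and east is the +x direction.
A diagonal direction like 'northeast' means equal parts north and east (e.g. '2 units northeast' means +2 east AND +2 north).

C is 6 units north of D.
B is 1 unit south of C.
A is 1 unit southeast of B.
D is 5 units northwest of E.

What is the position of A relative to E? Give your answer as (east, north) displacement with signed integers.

Place E at the origin (east=0, north=0).
  D is 5 units northwest of E: delta (east=-5, north=+5); D at (east=-5, north=5).
  C is 6 units north of D: delta (east=+0, north=+6); C at (east=-5, north=11).
  B is 1 unit south of C: delta (east=+0, north=-1); B at (east=-5, north=10).
  A is 1 unit southeast of B: delta (east=+1, north=-1); A at (east=-4, north=9).
Therefore A relative to E: (east=-4, north=9).

Answer: A is at (east=-4, north=9) relative to E.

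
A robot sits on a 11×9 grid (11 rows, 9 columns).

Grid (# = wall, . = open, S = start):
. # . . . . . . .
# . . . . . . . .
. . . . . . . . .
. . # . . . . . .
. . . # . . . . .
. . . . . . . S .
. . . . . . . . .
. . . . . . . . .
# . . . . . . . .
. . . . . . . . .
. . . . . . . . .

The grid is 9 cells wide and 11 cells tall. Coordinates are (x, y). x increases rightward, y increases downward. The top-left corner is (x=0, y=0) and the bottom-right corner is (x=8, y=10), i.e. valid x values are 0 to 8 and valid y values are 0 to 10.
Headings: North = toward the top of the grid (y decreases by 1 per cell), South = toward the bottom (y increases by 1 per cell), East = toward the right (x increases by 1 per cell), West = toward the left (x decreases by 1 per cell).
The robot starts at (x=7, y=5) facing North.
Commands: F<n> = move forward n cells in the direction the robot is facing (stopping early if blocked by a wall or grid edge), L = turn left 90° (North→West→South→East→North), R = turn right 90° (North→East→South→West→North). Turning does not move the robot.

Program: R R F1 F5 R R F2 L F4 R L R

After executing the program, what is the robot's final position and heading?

Answer: Final position: (x=3, y=8), facing North

Derivation:
Start: (x=7, y=5), facing North
  R: turn right, now facing East
  R: turn right, now facing South
  F1: move forward 1, now at (x=7, y=6)
  F5: move forward 4/5 (blocked), now at (x=7, y=10)
  R: turn right, now facing West
  R: turn right, now facing North
  F2: move forward 2, now at (x=7, y=8)
  L: turn left, now facing West
  F4: move forward 4, now at (x=3, y=8)
  R: turn right, now facing North
  L: turn left, now facing West
  R: turn right, now facing North
Final: (x=3, y=8), facing North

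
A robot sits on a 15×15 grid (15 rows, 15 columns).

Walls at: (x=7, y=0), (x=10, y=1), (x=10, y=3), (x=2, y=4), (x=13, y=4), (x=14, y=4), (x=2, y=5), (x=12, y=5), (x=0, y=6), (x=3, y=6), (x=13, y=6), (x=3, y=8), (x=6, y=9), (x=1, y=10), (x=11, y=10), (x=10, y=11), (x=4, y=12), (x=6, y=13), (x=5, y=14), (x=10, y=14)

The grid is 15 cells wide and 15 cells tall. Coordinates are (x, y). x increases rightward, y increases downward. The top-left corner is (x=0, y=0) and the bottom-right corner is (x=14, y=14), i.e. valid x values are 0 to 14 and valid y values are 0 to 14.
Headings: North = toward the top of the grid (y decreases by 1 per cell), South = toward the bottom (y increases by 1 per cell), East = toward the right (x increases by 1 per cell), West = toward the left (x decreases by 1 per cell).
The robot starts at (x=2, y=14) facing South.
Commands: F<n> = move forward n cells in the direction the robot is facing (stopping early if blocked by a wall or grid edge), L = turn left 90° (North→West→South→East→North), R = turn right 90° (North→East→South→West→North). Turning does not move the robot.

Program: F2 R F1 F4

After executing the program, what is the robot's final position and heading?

Answer: Final position: (x=0, y=14), facing West

Derivation:
Start: (x=2, y=14), facing South
  F2: move forward 0/2 (blocked), now at (x=2, y=14)
  R: turn right, now facing West
  F1: move forward 1, now at (x=1, y=14)
  F4: move forward 1/4 (blocked), now at (x=0, y=14)
Final: (x=0, y=14), facing West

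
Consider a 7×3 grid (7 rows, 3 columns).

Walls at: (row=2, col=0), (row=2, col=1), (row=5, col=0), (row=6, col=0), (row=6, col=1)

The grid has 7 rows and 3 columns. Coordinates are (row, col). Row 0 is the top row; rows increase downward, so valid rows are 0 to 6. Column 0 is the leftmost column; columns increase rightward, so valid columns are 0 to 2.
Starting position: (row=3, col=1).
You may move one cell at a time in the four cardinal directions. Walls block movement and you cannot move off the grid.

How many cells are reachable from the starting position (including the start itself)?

Answer: Reachable cells: 16

Derivation:
BFS flood-fill from (row=3, col=1):
  Distance 0: (row=3, col=1)
  Distance 1: (row=3, col=0), (row=3, col=2), (row=4, col=1)
  Distance 2: (row=2, col=2), (row=4, col=0), (row=4, col=2), (row=5, col=1)
  Distance 3: (row=1, col=2), (row=5, col=2)
  Distance 4: (row=0, col=2), (row=1, col=1), (row=6, col=2)
  Distance 5: (row=0, col=1), (row=1, col=0)
  Distance 6: (row=0, col=0)
Total reachable: 16 (grid has 16 open cells total)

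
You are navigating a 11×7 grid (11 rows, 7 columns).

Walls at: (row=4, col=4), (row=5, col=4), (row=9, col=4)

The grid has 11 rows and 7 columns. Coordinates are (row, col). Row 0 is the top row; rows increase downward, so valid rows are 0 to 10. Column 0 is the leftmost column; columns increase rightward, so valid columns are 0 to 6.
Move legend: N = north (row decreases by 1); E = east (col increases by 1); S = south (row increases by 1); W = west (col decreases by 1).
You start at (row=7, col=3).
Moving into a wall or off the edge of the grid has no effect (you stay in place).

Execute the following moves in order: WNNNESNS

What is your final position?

Answer: Final position: (row=5, col=3)

Derivation:
Start: (row=7, col=3)
  W (west): (row=7, col=3) -> (row=7, col=2)
  N (north): (row=7, col=2) -> (row=6, col=2)
  N (north): (row=6, col=2) -> (row=5, col=2)
  N (north): (row=5, col=2) -> (row=4, col=2)
  E (east): (row=4, col=2) -> (row=4, col=3)
  S (south): (row=4, col=3) -> (row=5, col=3)
  N (north): (row=5, col=3) -> (row=4, col=3)
  S (south): (row=4, col=3) -> (row=5, col=3)
Final: (row=5, col=3)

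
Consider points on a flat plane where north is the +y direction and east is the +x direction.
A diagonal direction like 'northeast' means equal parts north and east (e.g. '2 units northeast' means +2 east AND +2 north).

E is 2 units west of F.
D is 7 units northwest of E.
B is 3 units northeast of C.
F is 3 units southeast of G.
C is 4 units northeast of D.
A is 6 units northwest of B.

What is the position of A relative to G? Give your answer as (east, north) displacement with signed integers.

Answer: A is at (east=-5, north=17) relative to G.

Derivation:
Place G at the origin (east=0, north=0).
  F is 3 units southeast of G: delta (east=+3, north=-3); F at (east=3, north=-3).
  E is 2 units west of F: delta (east=-2, north=+0); E at (east=1, north=-3).
  D is 7 units northwest of E: delta (east=-7, north=+7); D at (east=-6, north=4).
  C is 4 units northeast of D: delta (east=+4, north=+4); C at (east=-2, north=8).
  B is 3 units northeast of C: delta (east=+3, north=+3); B at (east=1, north=11).
  A is 6 units northwest of B: delta (east=-6, north=+6); A at (east=-5, north=17).
Therefore A relative to G: (east=-5, north=17).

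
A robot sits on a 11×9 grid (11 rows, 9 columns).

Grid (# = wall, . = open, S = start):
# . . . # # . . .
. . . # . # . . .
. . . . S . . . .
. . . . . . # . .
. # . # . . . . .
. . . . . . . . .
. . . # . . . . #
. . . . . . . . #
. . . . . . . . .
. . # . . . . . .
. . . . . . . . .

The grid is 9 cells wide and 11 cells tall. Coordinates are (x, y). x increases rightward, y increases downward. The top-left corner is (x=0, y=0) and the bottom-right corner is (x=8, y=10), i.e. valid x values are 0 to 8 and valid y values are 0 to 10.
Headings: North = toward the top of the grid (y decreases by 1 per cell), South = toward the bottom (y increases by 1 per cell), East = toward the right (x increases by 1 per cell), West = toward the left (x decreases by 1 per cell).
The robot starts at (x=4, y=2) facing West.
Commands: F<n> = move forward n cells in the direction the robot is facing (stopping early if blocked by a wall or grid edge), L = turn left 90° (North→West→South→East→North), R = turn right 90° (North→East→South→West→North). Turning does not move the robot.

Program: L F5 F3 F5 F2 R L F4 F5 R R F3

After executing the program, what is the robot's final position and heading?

Answer: Final position: (x=4, y=7), facing North

Derivation:
Start: (x=4, y=2), facing West
  L: turn left, now facing South
  F5: move forward 5, now at (x=4, y=7)
  F3: move forward 3, now at (x=4, y=10)
  F5: move forward 0/5 (blocked), now at (x=4, y=10)
  F2: move forward 0/2 (blocked), now at (x=4, y=10)
  R: turn right, now facing West
  L: turn left, now facing South
  F4: move forward 0/4 (blocked), now at (x=4, y=10)
  F5: move forward 0/5 (blocked), now at (x=4, y=10)
  R: turn right, now facing West
  R: turn right, now facing North
  F3: move forward 3, now at (x=4, y=7)
Final: (x=4, y=7), facing North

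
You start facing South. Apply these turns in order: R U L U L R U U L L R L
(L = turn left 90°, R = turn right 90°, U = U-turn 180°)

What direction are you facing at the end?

Start: South
  R (right (90° clockwise)) -> West
  U (U-turn (180°)) -> East
  L (left (90° counter-clockwise)) -> North
  U (U-turn (180°)) -> South
  L (left (90° counter-clockwise)) -> East
  R (right (90° clockwise)) -> South
  U (U-turn (180°)) -> North
  U (U-turn (180°)) -> South
  L (left (90° counter-clockwise)) -> East
  L (left (90° counter-clockwise)) -> North
  R (right (90° clockwise)) -> East
  L (left (90° counter-clockwise)) -> North
Final: North

Answer: Final heading: North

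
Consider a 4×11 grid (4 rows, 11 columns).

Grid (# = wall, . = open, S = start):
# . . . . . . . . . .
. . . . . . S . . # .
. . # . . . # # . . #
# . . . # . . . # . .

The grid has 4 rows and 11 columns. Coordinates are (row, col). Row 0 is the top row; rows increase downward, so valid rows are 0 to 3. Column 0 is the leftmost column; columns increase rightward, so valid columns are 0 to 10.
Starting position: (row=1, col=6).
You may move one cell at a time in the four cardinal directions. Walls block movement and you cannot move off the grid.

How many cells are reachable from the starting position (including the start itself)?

Answer: Reachable cells: 35

Derivation:
BFS flood-fill from (row=1, col=6):
  Distance 0: (row=1, col=6)
  Distance 1: (row=0, col=6), (row=1, col=5), (row=1, col=7)
  Distance 2: (row=0, col=5), (row=0, col=7), (row=1, col=4), (row=1, col=8), (row=2, col=5)
  Distance 3: (row=0, col=4), (row=0, col=8), (row=1, col=3), (row=2, col=4), (row=2, col=8), (row=3, col=5)
  Distance 4: (row=0, col=3), (row=0, col=9), (row=1, col=2), (row=2, col=3), (row=2, col=9), (row=3, col=6)
  Distance 5: (row=0, col=2), (row=0, col=10), (row=1, col=1), (row=3, col=3), (row=3, col=7), (row=3, col=9)
  Distance 6: (row=0, col=1), (row=1, col=0), (row=1, col=10), (row=2, col=1), (row=3, col=2), (row=3, col=10)
  Distance 7: (row=2, col=0), (row=3, col=1)
Total reachable: 35 (grid has 35 open cells total)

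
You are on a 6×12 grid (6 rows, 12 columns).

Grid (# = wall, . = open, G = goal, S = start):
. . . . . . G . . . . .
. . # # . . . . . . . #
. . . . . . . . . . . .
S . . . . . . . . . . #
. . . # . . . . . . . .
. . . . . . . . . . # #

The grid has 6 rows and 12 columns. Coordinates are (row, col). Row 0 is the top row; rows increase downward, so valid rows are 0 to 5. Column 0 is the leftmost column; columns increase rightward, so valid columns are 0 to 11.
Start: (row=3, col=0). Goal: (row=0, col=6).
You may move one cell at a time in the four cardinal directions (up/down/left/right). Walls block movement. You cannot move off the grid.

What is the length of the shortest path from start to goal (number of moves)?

BFS from (row=3, col=0) until reaching (row=0, col=6):
  Distance 0: (row=3, col=0)
  Distance 1: (row=2, col=0), (row=3, col=1), (row=4, col=0)
  Distance 2: (row=1, col=0), (row=2, col=1), (row=3, col=2), (row=4, col=1), (row=5, col=0)
  Distance 3: (row=0, col=0), (row=1, col=1), (row=2, col=2), (row=3, col=3), (row=4, col=2), (row=5, col=1)
  Distance 4: (row=0, col=1), (row=2, col=3), (row=3, col=4), (row=5, col=2)
  Distance 5: (row=0, col=2), (row=2, col=4), (row=3, col=5), (row=4, col=4), (row=5, col=3)
  Distance 6: (row=0, col=3), (row=1, col=4), (row=2, col=5), (row=3, col=6), (row=4, col=5), (row=5, col=4)
  Distance 7: (row=0, col=4), (row=1, col=5), (row=2, col=6), (row=3, col=7), (row=4, col=6), (row=5, col=5)
  Distance 8: (row=0, col=5), (row=1, col=6), (row=2, col=7), (row=3, col=8), (row=4, col=7), (row=5, col=6)
  Distance 9: (row=0, col=6), (row=1, col=7), (row=2, col=8), (row=3, col=9), (row=4, col=8), (row=5, col=7)  <- goal reached here
One shortest path (9 moves): (row=3, col=0) -> (row=3, col=1) -> (row=3, col=2) -> (row=3, col=3) -> (row=3, col=4) -> (row=3, col=5) -> (row=3, col=6) -> (row=2, col=6) -> (row=1, col=6) -> (row=0, col=6)

Answer: Shortest path length: 9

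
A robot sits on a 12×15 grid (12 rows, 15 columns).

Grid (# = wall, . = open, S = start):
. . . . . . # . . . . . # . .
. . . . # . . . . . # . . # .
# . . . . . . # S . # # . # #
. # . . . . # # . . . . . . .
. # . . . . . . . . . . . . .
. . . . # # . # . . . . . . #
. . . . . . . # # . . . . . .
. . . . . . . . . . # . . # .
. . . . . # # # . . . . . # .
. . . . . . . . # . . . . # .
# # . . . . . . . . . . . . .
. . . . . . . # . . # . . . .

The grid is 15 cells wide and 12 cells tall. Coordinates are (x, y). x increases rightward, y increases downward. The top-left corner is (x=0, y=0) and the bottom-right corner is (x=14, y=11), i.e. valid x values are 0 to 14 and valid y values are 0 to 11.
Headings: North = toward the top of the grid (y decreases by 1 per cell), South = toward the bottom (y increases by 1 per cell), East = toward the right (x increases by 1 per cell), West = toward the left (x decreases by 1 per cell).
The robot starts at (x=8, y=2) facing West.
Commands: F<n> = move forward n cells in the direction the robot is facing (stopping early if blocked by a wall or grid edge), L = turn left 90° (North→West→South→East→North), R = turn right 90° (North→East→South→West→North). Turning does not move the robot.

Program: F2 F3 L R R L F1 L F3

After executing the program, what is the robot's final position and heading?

Answer: Final position: (x=8, y=5), facing South

Derivation:
Start: (x=8, y=2), facing West
  F2: move forward 0/2 (blocked), now at (x=8, y=2)
  F3: move forward 0/3 (blocked), now at (x=8, y=2)
  L: turn left, now facing South
  R: turn right, now facing West
  R: turn right, now facing North
  L: turn left, now facing West
  F1: move forward 0/1 (blocked), now at (x=8, y=2)
  L: turn left, now facing South
  F3: move forward 3, now at (x=8, y=5)
Final: (x=8, y=5), facing South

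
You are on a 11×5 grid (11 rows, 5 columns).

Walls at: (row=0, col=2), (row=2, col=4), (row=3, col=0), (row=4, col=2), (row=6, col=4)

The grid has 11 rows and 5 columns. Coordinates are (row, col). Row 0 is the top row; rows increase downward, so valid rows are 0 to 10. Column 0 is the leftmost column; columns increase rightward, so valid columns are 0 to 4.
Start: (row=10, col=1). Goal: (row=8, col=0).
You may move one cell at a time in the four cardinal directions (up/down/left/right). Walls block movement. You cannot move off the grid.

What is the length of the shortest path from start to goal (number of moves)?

BFS from (row=10, col=1) until reaching (row=8, col=0):
  Distance 0: (row=10, col=1)
  Distance 1: (row=9, col=1), (row=10, col=0), (row=10, col=2)
  Distance 2: (row=8, col=1), (row=9, col=0), (row=9, col=2), (row=10, col=3)
  Distance 3: (row=7, col=1), (row=8, col=0), (row=8, col=2), (row=9, col=3), (row=10, col=4)  <- goal reached here
One shortest path (3 moves): (row=10, col=1) -> (row=10, col=0) -> (row=9, col=0) -> (row=8, col=0)

Answer: Shortest path length: 3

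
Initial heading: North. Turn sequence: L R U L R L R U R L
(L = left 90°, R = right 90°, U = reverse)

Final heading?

Start: North
  L (left (90° counter-clockwise)) -> West
  R (right (90° clockwise)) -> North
  U (U-turn (180°)) -> South
  L (left (90° counter-clockwise)) -> East
  R (right (90° clockwise)) -> South
  L (left (90° counter-clockwise)) -> East
  R (right (90° clockwise)) -> South
  U (U-turn (180°)) -> North
  R (right (90° clockwise)) -> East
  L (left (90° counter-clockwise)) -> North
Final: North

Answer: Final heading: North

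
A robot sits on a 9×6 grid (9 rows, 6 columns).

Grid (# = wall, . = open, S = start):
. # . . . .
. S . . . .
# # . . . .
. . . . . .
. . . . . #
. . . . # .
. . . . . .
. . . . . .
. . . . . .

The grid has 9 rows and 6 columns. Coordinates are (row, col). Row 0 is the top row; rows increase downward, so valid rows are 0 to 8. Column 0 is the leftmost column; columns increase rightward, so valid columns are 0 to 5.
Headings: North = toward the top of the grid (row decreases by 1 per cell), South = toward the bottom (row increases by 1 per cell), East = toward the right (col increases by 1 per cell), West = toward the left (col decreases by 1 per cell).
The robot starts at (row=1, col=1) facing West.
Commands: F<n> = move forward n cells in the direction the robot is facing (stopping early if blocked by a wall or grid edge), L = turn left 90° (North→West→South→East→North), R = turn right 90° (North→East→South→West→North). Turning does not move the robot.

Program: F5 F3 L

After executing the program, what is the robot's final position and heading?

Start: (row=1, col=1), facing West
  F5: move forward 1/5 (blocked), now at (row=1, col=0)
  F3: move forward 0/3 (blocked), now at (row=1, col=0)
  L: turn left, now facing South
Final: (row=1, col=0), facing South

Answer: Final position: (row=1, col=0), facing South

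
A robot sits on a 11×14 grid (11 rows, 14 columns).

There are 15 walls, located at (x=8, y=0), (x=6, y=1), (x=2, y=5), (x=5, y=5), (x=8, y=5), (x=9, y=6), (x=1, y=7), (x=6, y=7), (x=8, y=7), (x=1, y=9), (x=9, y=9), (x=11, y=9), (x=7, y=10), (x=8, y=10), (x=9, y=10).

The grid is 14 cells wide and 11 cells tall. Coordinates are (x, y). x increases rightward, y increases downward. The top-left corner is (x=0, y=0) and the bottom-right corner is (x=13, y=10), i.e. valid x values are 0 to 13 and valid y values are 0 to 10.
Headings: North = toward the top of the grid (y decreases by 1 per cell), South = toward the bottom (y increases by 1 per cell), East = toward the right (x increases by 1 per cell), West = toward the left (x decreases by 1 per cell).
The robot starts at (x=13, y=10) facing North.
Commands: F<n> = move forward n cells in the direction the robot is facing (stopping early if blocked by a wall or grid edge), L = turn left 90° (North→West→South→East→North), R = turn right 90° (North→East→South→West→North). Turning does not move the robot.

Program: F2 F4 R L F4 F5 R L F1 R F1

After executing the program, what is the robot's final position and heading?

Start: (x=13, y=10), facing North
  F2: move forward 2, now at (x=13, y=8)
  F4: move forward 4, now at (x=13, y=4)
  R: turn right, now facing East
  L: turn left, now facing North
  F4: move forward 4, now at (x=13, y=0)
  F5: move forward 0/5 (blocked), now at (x=13, y=0)
  R: turn right, now facing East
  L: turn left, now facing North
  F1: move forward 0/1 (blocked), now at (x=13, y=0)
  R: turn right, now facing East
  F1: move forward 0/1 (blocked), now at (x=13, y=0)
Final: (x=13, y=0), facing East

Answer: Final position: (x=13, y=0), facing East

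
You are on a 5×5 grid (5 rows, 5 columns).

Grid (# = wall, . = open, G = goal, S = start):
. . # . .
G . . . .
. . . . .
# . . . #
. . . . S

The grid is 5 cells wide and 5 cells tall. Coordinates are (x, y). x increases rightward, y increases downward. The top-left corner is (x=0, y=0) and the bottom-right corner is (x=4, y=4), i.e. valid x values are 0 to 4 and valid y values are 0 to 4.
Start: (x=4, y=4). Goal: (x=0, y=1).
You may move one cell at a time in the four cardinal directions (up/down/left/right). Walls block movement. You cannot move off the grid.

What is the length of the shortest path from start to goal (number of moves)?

BFS from (x=4, y=4) until reaching (x=0, y=1):
  Distance 0: (x=4, y=4)
  Distance 1: (x=3, y=4)
  Distance 2: (x=3, y=3), (x=2, y=4)
  Distance 3: (x=3, y=2), (x=2, y=3), (x=1, y=4)
  Distance 4: (x=3, y=1), (x=2, y=2), (x=4, y=2), (x=1, y=3), (x=0, y=4)
  Distance 5: (x=3, y=0), (x=2, y=1), (x=4, y=1), (x=1, y=2)
  Distance 6: (x=4, y=0), (x=1, y=1), (x=0, y=2)
  Distance 7: (x=1, y=0), (x=0, y=1)  <- goal reached here
One shortest path (7 moves): (x=4, y=4) -> (x=3, y=4) -> (x=2, y=4) -> (x=1, y=4) -> (x=1, y=3) -> (x=1, y=2) -> (x=0, y=2) -> (x=0, y=1)

Answer: Shortest path length: 7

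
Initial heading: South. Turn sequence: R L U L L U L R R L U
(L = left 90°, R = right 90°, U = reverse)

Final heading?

Answer: Final heading: South

Derivation:
Start: South
  R (right (90° clockwise)) -> West
  L (left (90° counter-clockwise)) -> South
  U (U-turn (180°)) -> North
  L (left (90° counter-clockwise)) -> West
  L (left (90° counter-clockwise)) -> South
  U (U-turn (180°)) -> North
  L (left (90° counter-clockwise)) -> West
  R (right (90° clockwise)) -> North
  R (right (90° clockwise)) -> East
  L (left (90° counter-clockwise)) -> North
  U (U-turn (180°)) -> South
Final: South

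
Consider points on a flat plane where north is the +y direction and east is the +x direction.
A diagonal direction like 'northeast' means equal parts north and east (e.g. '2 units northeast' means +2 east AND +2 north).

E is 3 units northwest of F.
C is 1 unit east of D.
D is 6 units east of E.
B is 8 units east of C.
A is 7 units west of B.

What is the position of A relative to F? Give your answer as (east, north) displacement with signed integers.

Answer: A is at (east=5, north=3) relative to F.

Derivation:
Place F at the origin (east=0, north=0).
  E is 3 units northwest of F: delta (east=-3, north=+3); E at (east=-3, north=3).
  D is 6 units east of E: delta (east=+6, north=+0); D at (east=3, north=3).
  C is 1 unit east of D: delta (east=+1, north=+0); C at (east=4, north=3).
  B is 8 units east of C: delta (east=+8, north=+0); B at (east=12, north=3).
  A is 7 units west of B: delta (east=-7, north=+0); A at (east=5, north=3).
Therefore A relative to F: (east=5, north=3).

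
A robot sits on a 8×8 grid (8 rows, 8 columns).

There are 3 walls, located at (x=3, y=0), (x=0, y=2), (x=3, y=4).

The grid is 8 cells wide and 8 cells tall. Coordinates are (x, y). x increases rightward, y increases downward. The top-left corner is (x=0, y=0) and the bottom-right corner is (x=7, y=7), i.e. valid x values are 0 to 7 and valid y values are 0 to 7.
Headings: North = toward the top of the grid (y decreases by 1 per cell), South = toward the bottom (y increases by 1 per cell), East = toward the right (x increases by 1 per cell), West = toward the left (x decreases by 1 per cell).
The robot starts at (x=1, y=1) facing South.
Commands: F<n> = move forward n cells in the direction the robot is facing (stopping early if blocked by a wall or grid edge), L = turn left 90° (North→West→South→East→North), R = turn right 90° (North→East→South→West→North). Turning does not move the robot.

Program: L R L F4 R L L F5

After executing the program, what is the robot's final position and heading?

Answer: Final position: (x=5, y=0), facing North

Derivation:
Start: (x=1, y=1), facing South
  L: turn left, now facing East
  R: turn right, now facing South
  L: turn left, now facing East
  F4: move forward 4, now at (x=5, y=1)
  R: turn right, now facing South
  L: turn left, now facing East
  L: turn left, now facing North
  F5: move forward 1/5 (blocked), now at (x=5, y=0)
Final: (x=5, y=0), facing North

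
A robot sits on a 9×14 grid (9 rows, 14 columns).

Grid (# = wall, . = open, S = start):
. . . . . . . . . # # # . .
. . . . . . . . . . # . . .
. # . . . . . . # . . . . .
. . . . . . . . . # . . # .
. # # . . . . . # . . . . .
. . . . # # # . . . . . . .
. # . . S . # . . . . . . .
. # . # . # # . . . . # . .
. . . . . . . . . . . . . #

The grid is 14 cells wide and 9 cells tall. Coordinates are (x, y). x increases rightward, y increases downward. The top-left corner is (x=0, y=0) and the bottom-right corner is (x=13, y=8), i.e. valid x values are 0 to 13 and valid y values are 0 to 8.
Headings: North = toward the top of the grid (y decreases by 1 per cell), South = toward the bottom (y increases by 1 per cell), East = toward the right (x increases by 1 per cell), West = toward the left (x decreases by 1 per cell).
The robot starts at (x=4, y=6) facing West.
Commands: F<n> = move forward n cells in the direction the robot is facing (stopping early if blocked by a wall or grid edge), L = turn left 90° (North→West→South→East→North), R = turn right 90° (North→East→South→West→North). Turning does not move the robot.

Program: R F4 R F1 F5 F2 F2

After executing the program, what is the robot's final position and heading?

Start: (x=4, y=6), facing West
  R: turn right, now facing North
  F4: move forward 0/4 (blocked), now at (x=4, y=6)
  R: turn right, now facing East
  F1: move forward 1, now at (x=5, y=6)
  F5: move forward 0/5 (blocked), now at (x=5, y=6)
  F2: move forward 0/2 (blocked), now at (x=5, y=6)
  F2: move forward 0/2 (blocked), now at (x=5, y=6)
Final: (x=5, y=6), facing East

Answer: Final position: (x=5, y=6), facing East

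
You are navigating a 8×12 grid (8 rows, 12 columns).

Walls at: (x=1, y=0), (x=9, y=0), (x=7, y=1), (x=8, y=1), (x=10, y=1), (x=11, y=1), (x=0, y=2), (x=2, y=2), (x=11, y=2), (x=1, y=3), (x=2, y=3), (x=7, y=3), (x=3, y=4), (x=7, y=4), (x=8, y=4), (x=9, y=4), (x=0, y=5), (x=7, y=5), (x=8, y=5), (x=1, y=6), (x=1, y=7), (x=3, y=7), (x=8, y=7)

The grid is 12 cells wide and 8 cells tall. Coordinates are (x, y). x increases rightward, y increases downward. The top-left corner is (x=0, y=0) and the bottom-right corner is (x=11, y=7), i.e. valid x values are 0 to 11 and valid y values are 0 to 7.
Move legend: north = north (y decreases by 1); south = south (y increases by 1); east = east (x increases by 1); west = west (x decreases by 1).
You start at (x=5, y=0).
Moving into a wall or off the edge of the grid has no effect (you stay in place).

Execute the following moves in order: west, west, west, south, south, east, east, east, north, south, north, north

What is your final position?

Answer: Final position: (x=5, y=0)

Derivation:
Start: (x=5, y=0)
  west (west): (x=5, y=0) -> (x=4, y=0)
  west (west): (x=4, y=0) -> (x=3, y=0)
  west (west): (x=3, y=0) -> (x=2, y=0)
  south (south): (x=2, y=0) -> (x=2, y=1)
  south (south): blocked, stay at (x=2, y=1)
  east (east): (x=2, y=1) -> (x=3, y=1)
  east (east): (x=3, y=1) -> (x=4, y=1)
  east (east): (x=4, y=1) -> (x=5, y=1)
  north (north): (x=5, y=1) -> (x=5, y=0)
  south (south): (x=5, y=0) -> (x=5, y=1)
  north (north): (x=5, y=1) -> (x=5, y=0)
  north (north): blocked, stay at (x=5, y=0)
Final: (x=5, y=0)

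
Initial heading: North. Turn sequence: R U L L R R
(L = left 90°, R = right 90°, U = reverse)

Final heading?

Start: North
  R (right (90° clockwise)) -> East
  U (U-turn (180°)) -> West
  L (left (90° counter-clockwise)) -> South
  L (left (90° counter-clockwise)) -> East
  R (right (90° clockwise)) -> South
  R (right (90° clockwise)) -> West
Final: West

Answer: Final heading: West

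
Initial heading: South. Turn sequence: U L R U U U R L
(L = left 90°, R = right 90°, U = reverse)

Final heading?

Start: South
  U (U-turn (180°)) -> North
  L (left (90° counter-clockwise)) -> West
  R (right (90° clockwise)) -> North
  U (U-turn (180°)) -> South
  U (U-turn (180°)) -> North
  U (U-turn (180°)) -> South
  R (right (90° clockwise)) -> West
  L (left (90° counter-clockwise)) -> South
Final: South

Answer: Final heading: South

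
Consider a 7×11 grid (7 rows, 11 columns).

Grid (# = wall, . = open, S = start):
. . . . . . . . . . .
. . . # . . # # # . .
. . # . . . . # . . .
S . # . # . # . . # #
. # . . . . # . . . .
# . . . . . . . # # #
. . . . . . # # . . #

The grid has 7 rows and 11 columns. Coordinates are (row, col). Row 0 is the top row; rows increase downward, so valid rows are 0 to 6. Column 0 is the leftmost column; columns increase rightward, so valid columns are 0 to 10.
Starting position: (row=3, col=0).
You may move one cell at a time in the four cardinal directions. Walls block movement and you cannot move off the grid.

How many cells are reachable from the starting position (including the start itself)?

Answer: Reachable cells: 55

Derivation:
BFS flood-fill from (row=3, col=0):
  Distance 0: (row=3, col=0)
  Distance 1: (row=2, col=0), (row=3, col=1), (row=4, col=0)
  Distance 2: (row=1, col=0), (row=2, col=1)
  Distance 3: (row=0, col=0), (row=1, col=1)
  Distance 4: (row=0, col=1), (row=1, col=2)
  Distance 5: (row=0, col=2)
  Distance 6: (row=0, col=3)
  Distance 7: (row=0, col=4)
  Distance 8: (row=0, col=5), (row=1, col=4)
  Distance 9: (row=0, col=6), (row=1, col=5), (row=2, col=4)
  Distance 10: (row=0, col=7), (row=2, col=3), (row=2, col=5)
  Distance 11: (row=0, col=8), (row=2, col=6), (row=3, col=3), (row=3, col=5)
  Distance 12: (row=0, col=9), (row=4, col=3), (row=4, col=5)
  Distance 13: (row=0, col=10), (row=1, col=9), (row=4, col=2), (row=4, col=4), (row=5, col=3), (row=5, col=5)
  Distance 14: (row=1, col=10), (row=2, col=9), (row=5, col=2), (row=5, col=4), (row=5, col=6), (row=6, col=3), (row=6, col=5)
  Distance 15: (row=2, col=8), (row=2, col=10), (row=5, col=1), (row=5, col=7), (row=6, col=2), (row=6, col=4)
  Distance 16: (row=3, col=8), (row=4, col=7), (row=6, col=1)
  Distance 17: (row=3, col=7), (row=4, col=8), (row=6, col=0)
  Distance 18: (row=4, col=9)
  Distance 19: (row=4, col=10)
Total reachable: 55 (grid has 57 open cells total)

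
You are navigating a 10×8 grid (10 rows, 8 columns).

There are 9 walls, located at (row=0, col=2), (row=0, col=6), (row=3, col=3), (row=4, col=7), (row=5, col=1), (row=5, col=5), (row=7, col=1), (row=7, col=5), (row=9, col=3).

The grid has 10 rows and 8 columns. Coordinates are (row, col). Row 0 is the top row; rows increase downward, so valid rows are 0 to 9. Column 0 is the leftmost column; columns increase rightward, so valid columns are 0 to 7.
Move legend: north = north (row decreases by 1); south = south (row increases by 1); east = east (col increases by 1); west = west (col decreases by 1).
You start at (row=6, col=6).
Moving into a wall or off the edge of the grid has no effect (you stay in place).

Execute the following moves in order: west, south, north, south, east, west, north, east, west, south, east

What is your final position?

Start: (row=6, col=6)
  west (west): (row=6, col=6) -> (row=6, col=5)
  south (south): blocked, stay at (row=6, col=5)
  north (north): blocked, stay at (row=6, col=5)
  south (south): blocked, stay at (row=6, col=5)
  east (east): (row=6, col=5) -> (row=6, col=6)
  west (west): (row=6, col=6) -> (row=6, col=5)
  north (north): blocked, stay at (row=6, col=5)
  east (east): (row=6, col=5) -> (row=6, col=6)
  west (west): (row=6, col=6) -> (row=6, col=5)
  south (south): blocked, stay at (row=6, col=5)
  east (east): (row=6, col=5) -> (row=6, col=6)
Final: (row=6, col=6)

Answer: Final position: (row=6, col=6)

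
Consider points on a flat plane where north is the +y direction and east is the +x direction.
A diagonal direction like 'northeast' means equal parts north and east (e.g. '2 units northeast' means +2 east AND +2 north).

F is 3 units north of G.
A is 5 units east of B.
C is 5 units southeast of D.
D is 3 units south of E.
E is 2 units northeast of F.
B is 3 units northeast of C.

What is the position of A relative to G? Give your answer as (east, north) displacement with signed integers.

Place G at the origin (east=0, north=0).
  F is 3 units north of G: delta (east=+0, north=+3); F at (east=0, north=3).
  E is 2 units northeast of F: delta (east=+2, north=+2); E at (east=2, north=5).
  D is 3 units south of E: delta (east=+0, north=-3); D at (east=2, north=2).
  C is 5 units southeast of D: delta (east=+5, north=-5); C at (east=7, north=-3).
  B is 3 units northeast of C: delta (east=+3, north=+3); B at (east=10, north=0).
  A is 5 units east of B: delta (east=+5, north=+0); A at (east=15, north=0).
Therefore A relative to G: (east=15, north=0).

Answer: A is at (east=15, north=0) relative to G.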